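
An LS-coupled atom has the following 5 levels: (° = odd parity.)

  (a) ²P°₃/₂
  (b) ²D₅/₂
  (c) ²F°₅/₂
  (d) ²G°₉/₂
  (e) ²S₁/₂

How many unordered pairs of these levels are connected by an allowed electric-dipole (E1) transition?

3

(a)–(b): allowed.
(a)–(c): forbidden (parity, ΔL).
(a)–(d): forbidden (parity, ΔL, ΔJ).
(a)–(e): allowed.
(b)–(c): allowed.
(b)–(d): forbidden (ΔL, ΔJ).
(b)–(e): forbidden (parity, ΔL, ΔJ).
(c)–(d): forbidden (parity, ΔJ).
(c)–(e): forbidden (ΔL, ΔJ).
(d)–(e): forbidden (ΔL, ΔJ).
Allowed pairs: 3 of 10.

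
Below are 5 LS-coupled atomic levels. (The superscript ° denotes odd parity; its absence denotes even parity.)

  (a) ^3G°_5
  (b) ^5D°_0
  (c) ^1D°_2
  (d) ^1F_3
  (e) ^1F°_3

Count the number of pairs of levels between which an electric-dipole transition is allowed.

2

(a)–(b): forbidden (parity, ΔS, ΔL, ΔJ).
(a)–(c): forbidden (parity, ΔS, ΔL, ΔJ).
(a)–(d): forbidden (ΔS, ΔJ).
(a)–(e): forbidden (parity, ΔS, ΔJ).
(b)–(c): forbidden (parity, ΔS, ΔJ).
(b)–(d): forbidden (ΔS, ΔJ).
(b)–(e): forbidden (parity, ΔS, ΔJ).
(c)–(d): allowed.
(c)–(e): forbidden (parity).
(d)–(e): allowed.
Allowed pairs: 2 of 10.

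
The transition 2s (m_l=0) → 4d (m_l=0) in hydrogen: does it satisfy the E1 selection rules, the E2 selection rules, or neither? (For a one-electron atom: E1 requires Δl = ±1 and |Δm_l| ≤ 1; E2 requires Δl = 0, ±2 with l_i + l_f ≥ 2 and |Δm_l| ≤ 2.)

Δl = 2 − 0 = +2; l_i + l_f = 2.
Δm_l = +0.
E1 (Δl = ±1, |Δm_l| ≤ 1): not satisfied.
E2 (Δl = 0,±2, l_i+l_f ≥ 2, |Δm_l| ≤ 2): satisfied.

E2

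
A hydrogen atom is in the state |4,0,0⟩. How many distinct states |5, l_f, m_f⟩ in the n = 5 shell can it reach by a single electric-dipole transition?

E1 requires Δl = ±1, so l_f ∈ {-1, 1}; with 0 ≤ l_f ≤ n_f−1 = 4, the allowed l_f values are {1}.
For l_f = 1: m_f ∈ {m_i−1, m_i, m_i+1} ∩ [−1, 1] = {-1, 0, 1} → 3 states.
Total: 3.

3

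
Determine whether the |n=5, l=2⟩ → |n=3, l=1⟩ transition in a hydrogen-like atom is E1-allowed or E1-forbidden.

allowed

Δl = 1 − 2 = -1; the E1 rule Δl = ±1 is ok.
All E1 selection rules are satisfied.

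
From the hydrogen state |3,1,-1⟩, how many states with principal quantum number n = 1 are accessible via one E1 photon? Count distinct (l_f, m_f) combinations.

1

E1 requires Δl = ±1, so l_f ∈ {0, 2}; with 0 ≤ l_f ≤ n_f−1 = 0, the allowed l_f values are {0}.
For l_f = 0: m_f ∈ {m_i−1, m_i, m_i+1} ∩ [−0, 0] = {0} → 1 state.
Total: 1.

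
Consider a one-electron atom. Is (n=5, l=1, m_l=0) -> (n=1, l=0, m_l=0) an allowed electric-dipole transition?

l: 1 → 0 (Δl = -1). Δl = ±1 passes.
m_l: 0 → 0 (Δm_l = +0). |Δm_l| ≤ 1 passes.
All E1 selection rules are satisfied.

allowed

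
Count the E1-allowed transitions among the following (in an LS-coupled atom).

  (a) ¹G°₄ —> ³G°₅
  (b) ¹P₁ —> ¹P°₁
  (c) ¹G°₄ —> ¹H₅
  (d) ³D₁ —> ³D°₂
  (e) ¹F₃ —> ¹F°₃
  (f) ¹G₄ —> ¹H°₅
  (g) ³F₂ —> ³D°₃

6

(a) forbidden (parity, ΔS fail)
(b) allowed
(c) allowed
(d) allowed
(e) allowed
(f) allowed
(g) allowed
Total allowed: 6 of 7.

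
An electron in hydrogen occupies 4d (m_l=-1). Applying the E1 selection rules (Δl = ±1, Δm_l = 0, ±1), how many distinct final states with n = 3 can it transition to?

2

E1 requires Δl = ±1, so l_f ∈ {1, 3}; with 0 ≤ l_f ≤ n_f−1 = 2, the allowed l_f values are {1}.
For l_f = 1: m_f ∈ {m_i−1, m_i, m_i+1} ∩ [−1, 1] = {-1, 0} → 2 states.
Total: 2.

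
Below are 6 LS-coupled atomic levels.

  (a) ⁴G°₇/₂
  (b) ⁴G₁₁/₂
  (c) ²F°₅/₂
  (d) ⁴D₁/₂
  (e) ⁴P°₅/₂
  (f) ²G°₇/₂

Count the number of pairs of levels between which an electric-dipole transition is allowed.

(a)–(b): forbidden (ΔJ).
(a)–(c): forbidden (parity, ΔS).
(a)–(d): forbidden (ΔL, ΔJ).
(a)–(e): forbidden (parity, ΔL).
(a)–(f): forbidden (parity, ΔS).
(b)–(c): forbidden (ΔS, ΔJ).
(b)–(d): forbidden (parity, ΔL, ΔJ).
(b)–(e): forbidden (ΔL, ΔJ).
(b)–(f): forbidden (ΔS, ΔJ).
(c)–(d): forbidden (ΔS, ΔJ).
(c)–(e): forbidden (parity, ΔS, ΔL).
(c)–(f): forbidden (parity).
(d)–(e): forbidden (ΔJ).
(d)–(f): forbidden (ΔS, ΔL, ΔJ).
(e)–(f): forbidden (parity, ΔS, ΔL).
Allowed pairs: 0 of 15.

0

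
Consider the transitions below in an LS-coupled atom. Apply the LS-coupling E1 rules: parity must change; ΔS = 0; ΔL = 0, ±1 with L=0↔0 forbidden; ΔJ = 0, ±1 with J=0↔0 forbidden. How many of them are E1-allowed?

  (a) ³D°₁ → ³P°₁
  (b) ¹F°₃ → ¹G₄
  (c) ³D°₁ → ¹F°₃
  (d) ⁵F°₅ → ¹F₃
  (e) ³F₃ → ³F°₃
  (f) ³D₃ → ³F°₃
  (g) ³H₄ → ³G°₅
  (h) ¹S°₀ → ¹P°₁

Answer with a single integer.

4

(a) forbidden (parity fails)
(b) allowed
(c) forbidden (parity, ΔS, ΔJ fail)
(d) forbidden (ΔS, ΔJ fail)
(e) allowed
(f) allowed
(g) allowed
(h) forbidden (parity fails)
Total allowed: 4 of 8.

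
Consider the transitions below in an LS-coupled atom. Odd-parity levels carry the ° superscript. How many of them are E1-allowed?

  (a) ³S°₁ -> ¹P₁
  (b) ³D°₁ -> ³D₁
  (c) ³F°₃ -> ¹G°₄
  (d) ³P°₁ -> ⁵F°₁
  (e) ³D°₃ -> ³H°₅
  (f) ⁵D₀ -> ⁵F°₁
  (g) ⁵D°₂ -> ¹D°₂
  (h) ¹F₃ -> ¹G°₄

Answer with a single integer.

3

(a) forbidden (ΔS fails)
(b) allowed
(c) forbidden (parity, ΔS fail)
(d) forbidden (parity, ΔS, ΔL fail)
(e) forbidden (parity, ΔL, ΔJ fail)
(f) allowed
(g) forbidden (parity, ΔS fail)
(h) allowed
Total allowed: 3 of 8.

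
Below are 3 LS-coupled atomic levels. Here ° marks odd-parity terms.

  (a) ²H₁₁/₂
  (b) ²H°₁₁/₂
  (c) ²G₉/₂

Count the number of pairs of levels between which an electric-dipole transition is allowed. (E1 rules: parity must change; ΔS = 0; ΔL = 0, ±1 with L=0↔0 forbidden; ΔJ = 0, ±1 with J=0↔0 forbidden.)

2

(a)–(b): allowed.
(a)–(c): forbidden (parity).
(b)–(c): allowed.
Allowed pairs: 2 of 3.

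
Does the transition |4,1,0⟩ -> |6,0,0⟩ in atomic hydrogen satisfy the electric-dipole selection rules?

Initial l = 1, final l = 0, so Δl = -1. E1 requires Δl = ±1: ✓.
Δm_l = 0 − (0) = +0. E1 requires Δm_l = 0, ±1: ✓.
All E1 selection rules are satisfied.

allowed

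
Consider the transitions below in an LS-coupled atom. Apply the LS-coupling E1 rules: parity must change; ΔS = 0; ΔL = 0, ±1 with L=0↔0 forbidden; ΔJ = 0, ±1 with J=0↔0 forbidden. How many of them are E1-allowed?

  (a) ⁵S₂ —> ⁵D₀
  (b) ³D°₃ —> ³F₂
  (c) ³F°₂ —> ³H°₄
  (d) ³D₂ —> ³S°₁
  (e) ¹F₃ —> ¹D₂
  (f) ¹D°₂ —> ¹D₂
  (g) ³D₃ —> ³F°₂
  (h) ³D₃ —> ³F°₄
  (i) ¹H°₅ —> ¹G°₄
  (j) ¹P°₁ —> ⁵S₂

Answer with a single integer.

(a) forbidden (parity, ΔL, ΔJ fail)
(b) allowed
(c) forbidden (parity, ΔL, ΔJ fail)
(d) forbidden (ΔL fails)
(e) forbidden (parity fails)
(f) allowed
(g) allowed
(h) allowed
(i) forbidden (parity fails)
(j) forbidden (ΔS fails)
Total allowed: 4 of 10.

4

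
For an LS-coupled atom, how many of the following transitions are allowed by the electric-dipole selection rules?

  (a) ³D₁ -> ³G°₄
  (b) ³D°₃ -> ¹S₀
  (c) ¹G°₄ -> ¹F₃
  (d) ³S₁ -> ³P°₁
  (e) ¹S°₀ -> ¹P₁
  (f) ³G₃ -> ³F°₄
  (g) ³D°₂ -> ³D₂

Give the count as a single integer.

5

(a) forbidden (ΔL, ΔJ fail)
(b) forbidden (ΔS, ΔL, ΔJ fail)
(c) allowed
(d) allowed
(e) allowed
(f) allowed
(g) allowed
Total allowed: 5 of 7.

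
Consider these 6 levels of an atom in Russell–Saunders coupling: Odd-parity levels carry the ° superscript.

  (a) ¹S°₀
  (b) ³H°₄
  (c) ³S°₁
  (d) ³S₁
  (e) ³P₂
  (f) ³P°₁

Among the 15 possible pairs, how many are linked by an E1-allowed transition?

3

(a)–(b): forbidden (parity, ΔS, ΔL, ΔJ).
(a)–(c): forbidden (parity, ΔS, ΔL).
(a)–(d): forbidden (ΔS, ΔL).
(a)–(e): forbidden (ΔS, ΔJ).
(a)–(f): forbidden (parity, ΔS).
(b)–(c): forbidden (parity, ΔL, ΔJ).
(b)–(d): forbidden (ΔL, ΔJ).
(b)–(e): forbidden (ΔL, ΔJ).
(b)–(f): forbidden (parity, ΔL, ΔJ).
(c)–(d): forbidden (ΔL).
(c)–(e): allowed.
(c)–(f): forbidden (parity).
(d)–(e): forbidden (parity).
(d)–(f): allowed.
(e)–(f): allowed.
Allowed pairs: 3 of 15.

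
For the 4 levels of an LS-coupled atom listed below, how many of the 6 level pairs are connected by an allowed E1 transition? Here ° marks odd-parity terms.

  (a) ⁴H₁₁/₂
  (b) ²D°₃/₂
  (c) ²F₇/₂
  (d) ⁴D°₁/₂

0

(a)–(b): forbidden (ΔS, ΔL, ΔJ).
(a)–(c): forbidden (parity, ΔS, ΔL, ΔJ).
(a)–(d): forbidden (ΔL, ΔJ).
(b)–(c): forbidden (ΔJ).
(b)–(d): forbidden (parity, ΔS).
(c)–(d): forbidden (ΔS, ΔJ).
Allowed pairs: 0 of 6.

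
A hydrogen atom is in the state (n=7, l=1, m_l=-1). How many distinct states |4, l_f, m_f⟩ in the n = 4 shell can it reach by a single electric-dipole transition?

4

E1 requires Δl = ±1, so l_f ∈ {0, 2}; with 0 ≤ l_f ≤ n_f−1 = 3, the allowed l_f values are {0, 2}.
For l_f = 0: m_f ∈ {m_i−1, m_i, m_i+1} ∩ [−0, 0] = {0} → 1 state.
For l_f = 2: m_f ∈ {m_i−1, m_i, m_i+1} ∩ [−2, 2] = {-2, -1, 0} → 3 states.
Total: 4.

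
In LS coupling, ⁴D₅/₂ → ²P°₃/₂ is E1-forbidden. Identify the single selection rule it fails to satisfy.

the ΔS = 0 rule

ΔL = 0, ±1 (not L=0↔0): L: 2 → 1, ΔL = -1 — passes.
ΔJ = 0, ±1 (not J=0↔0): J: 5/2 → 3/2, ΔJ = -1 — passes.
ΔS = 0: S: 3/2 → 1/2 — fails.
Parity must change: even → odd — passes.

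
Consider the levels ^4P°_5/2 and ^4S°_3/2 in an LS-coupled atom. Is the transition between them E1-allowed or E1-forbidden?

Parity must change: odd → odd — fails.
ΔS = 0: S: 3/2 → 3/2 — ok.
ΔL = 0, ±1 (not L=0↔0): L: 1 → 0, ΔL = -1 — ok.
ΔJ = 0, ±1 (not J=0↔0): J: 5/2 → 3/2, ΔJ = -1 — ok.
Rule(s) violated: parity.

forbidden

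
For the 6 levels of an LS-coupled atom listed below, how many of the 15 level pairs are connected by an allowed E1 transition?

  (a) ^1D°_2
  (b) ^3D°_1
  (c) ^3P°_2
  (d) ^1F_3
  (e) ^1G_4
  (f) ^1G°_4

3

(a)–(b): forbidden (parity, ΔS).
(a)–(c): forbidden (parity, ΔS).
(a)–(d): allowed.
(a)–(e): forbidden (ΔL, ΔJ).
(a)–(f): forbidden (parity, ΔL, ΔJ).
(b)–(c): forbidden (parity).
(b)–(d): forbidden (ΔS, ΔJ).
(b)–(e): forbidden (ΔS, ΔL, ΔJ).
(b)–(f): forbidden (parity, ΔS, ΔL, ΔJ).
(c)–(d): forbidden (ΔS, ΔL).
(c)–(e): forbidden (ΔS, ΔL, ΔJ).
(c)–(f): forbidden (parity, ΔS, ΔL, ΔJ).
(d)–(e): forbidden (parity).
(d)–(f): allowed.
(e)–(f): allowed.
Allowed pairs: 3 of 15.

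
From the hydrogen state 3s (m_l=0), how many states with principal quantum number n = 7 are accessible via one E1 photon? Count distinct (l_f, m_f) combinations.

3

E1 requires Δl = ±1, so l_f ∈ {-1, 1}; with 0 ≤ l_f ≤ n_f−1 = 6, the allowed l_f values are {1}.
For l_f = 1: m_f ∈ {m_i−1, m_i, m_i+1} ∩ [−1, 1] = {-1, 0, 1} → 3 states.
Total: 3.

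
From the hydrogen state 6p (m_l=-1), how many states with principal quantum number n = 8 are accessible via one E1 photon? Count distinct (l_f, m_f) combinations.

4

E1 requires Δl = ±1, so l_f ∈ {0, 2}; with 0 ≤ l_f ≤ n_f−1 = 7, the allowed l_f values are {0, 2}.
For l_f = 0: m_f ∈ {m_i−1, m_i, m_i+1} ∩ [−0, 0] = {0} → 1 state.
For l_f = 2: m_f ∈ {m_i−1, m_i, m_i+1} ∩ [−2, 2] = {-2, -1, 0} → 3 states.
Total: 4.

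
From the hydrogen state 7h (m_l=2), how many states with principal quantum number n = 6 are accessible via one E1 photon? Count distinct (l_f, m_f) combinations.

E1 requires Δl = ±1, so l_f ∈ {4, 6}; with 0 ≤ l_f ≤ n_f−1 = 5, the allowed l_f values are {4}.
For l_f = 4: m_f ∈ {m_i−1, m_i, m_i+1} ∩ [−4, 4] = {1, 2, 3} → 3 states.
Total: 3.

3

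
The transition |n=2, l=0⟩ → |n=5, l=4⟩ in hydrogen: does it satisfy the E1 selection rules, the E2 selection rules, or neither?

neither

Δl = 4 − 0 = +4; l_i + l_f = 4.
E1 (Δl = ±1): not satisfied.
E2 (Δl = 0,±2, l_i+l_f ≥ 2): not satisfied.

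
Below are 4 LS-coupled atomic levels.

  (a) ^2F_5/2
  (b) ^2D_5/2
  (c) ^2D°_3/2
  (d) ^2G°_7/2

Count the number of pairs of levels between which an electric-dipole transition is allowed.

(a)–(b): forbidden (parity).
(a)–(c): allowed.
(a)–(d): allowed.
(b)–(c): allowed.
(b)–(d): forbidden (ΔL).
(c)–(d): forbidden (parity, ΔL, ΔJ).
Allowed pairs: 3 of 6.

3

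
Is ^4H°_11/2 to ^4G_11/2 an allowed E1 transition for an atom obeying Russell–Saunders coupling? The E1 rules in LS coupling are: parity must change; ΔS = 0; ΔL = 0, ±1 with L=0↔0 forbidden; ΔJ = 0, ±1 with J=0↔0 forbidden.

Reading off the term symbols: S 3/2→3/2, L 5→4, J 11/2→11/2, parity odd→even.
ΔS = 0: S: 3/2 → 3/2 — ✓.
ΔJ = 0, ±1 (not J=0↔0): J: 11/2 → 11/2, ΔJ = +0 — ✓.
Parity must change: odd → even — ✓.
ΔL = 0, ±1 (not L=0↔0): L: 5 → 4, ΔL = -1 — ✓.
All four E1 rules are satisfied.

allowed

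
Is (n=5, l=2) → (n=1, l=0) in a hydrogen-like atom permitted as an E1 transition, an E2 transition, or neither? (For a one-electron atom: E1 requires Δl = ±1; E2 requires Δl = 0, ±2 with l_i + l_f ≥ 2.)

Δl = 0 − 2 = -2; l_i + l_f = 2.
E1 (Δl = ±1): not satisfied.
E2 (Δl = 0,±2, l_i+l_f ≥ 2): satisfied.

E2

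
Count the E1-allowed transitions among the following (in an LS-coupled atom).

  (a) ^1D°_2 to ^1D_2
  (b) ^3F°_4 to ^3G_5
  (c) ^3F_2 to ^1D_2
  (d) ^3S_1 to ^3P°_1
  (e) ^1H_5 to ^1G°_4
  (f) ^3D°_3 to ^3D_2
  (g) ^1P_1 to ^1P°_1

6

(a) allowed
(b) allowed
(c) forbidden (parity, ΔS fail)
(d) allowed
(e) allowed
(f) allowed
(g) allowed
Total allowed: 6 of 7.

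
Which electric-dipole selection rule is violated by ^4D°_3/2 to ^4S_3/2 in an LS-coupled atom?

Reading off the term symbols: S 3/2→3/2, L 2→0, J 3/2→3/2, parity odd→even.
Parity must change: odd → even — satisfied.
ΔS = 0: S: 3/2 → 3/2 — satisfied.
ΔL = 0, ±1 (not L=0↔0): L: 2 → 0, ΔL = -2 — violated.
ΔJ = 0, ±1 (not J=0↔0): J: 3/2 → 3/2, ΔJ = +0 — satisfied.

the ΔL = 0, ±1 rule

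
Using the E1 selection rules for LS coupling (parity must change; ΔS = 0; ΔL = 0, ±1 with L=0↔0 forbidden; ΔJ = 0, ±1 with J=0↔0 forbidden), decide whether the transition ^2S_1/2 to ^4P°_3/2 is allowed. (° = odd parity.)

Initial level: S=1/2, L=0, J=1/2, parity even. Final level: S=3/2, L=1, J=3/2, parity odd.
Parity must change: even → odd — ok.
ΔS = 0: S: 1/2 → 3/2 — fails.
ΔL = 0, ±1 (not L=0↔0): L: 0 → 1, ΔL = +1 — ok.
ΔJ = 0, ±1 (not J=0↔0): J: 1/2 → 3/2, ΔJ = +1 — ok.
Rule(s) violated: ΔS.

forbidden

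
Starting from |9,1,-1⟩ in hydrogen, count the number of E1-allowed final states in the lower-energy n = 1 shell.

E1 requires Δl = ±1, so l_f ∈ {0, 2}; with 0 ≤ l_f ≤ n_f−1 = 0, the allowed l_f values are {0}.
For l_f = 0: m_f ∈ {m_i−1, m_i, m_i+1} ∩ [−0, 0] = {0} → 1 state.
Total: 1.

1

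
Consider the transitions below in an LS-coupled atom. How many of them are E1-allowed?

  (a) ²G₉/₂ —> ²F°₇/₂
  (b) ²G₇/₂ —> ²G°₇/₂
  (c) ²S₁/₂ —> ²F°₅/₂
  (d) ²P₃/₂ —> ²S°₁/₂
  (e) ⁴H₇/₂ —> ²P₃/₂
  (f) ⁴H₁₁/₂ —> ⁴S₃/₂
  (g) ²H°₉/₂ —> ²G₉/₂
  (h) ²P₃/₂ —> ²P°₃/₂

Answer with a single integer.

5

(a) allowed
(b) allowed
(c) forbidden (ΔL, ΔJ fail)
(d) allowed
(e) forbidden (parity, ΔS, ΔL, ΔJ fail)
(f) forbidden (parity, ΔL, ΔJ fail)
(g) allowed
(h) allowed
Total allowed: 5 of 8.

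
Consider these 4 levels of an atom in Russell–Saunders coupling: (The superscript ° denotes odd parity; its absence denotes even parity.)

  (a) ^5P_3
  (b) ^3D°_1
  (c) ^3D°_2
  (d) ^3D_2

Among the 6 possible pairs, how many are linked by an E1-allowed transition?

2

(a)–(b): forbidden (ΔS, ΔJ).
(a)–(c): forbidden (ΔS).
(a)–(d): forbidden (parity, ΔS).
(b)–(c): forbidden (parity).
(b)–(d): allowed.
(c)–(d): allowed.
Allowed pairs: 2 of 6.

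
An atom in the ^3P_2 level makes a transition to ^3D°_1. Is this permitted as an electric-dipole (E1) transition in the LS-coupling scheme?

Initial level: S=1, L=1, J=2, parity even. Final level: S=1, L=2, J=1, parity odd.
Parity must change: even → odd — ✓.
ΔS = 0: S: 1 → 1 — ✓.
ΔL = 0, ±1 (not L=0↔0): L: 1 → 2, ΔL = +1 — ✓.
ΔJ = 0, ±1 (not J=0↔0): J: 2 → 1, ΔJ = -1 — ✓.
All four E1 rules are satisfied.

allowed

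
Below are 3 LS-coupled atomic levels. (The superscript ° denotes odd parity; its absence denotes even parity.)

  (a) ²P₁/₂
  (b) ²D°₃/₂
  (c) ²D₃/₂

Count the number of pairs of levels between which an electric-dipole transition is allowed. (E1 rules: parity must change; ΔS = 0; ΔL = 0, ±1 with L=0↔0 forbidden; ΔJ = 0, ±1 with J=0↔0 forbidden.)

2

(a)–(b): allowed.
(a)–(c): forbidden (parity).
(b)–(c): allowed.
Allowed pairs: 2 of 3.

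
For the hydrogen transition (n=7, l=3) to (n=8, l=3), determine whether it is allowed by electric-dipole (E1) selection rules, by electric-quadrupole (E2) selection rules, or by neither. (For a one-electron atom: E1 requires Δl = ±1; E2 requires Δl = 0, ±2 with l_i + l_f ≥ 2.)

Δl = 3 − 3 = +0; l_i + l_f = 6.
E1 (Δl = ±1): not satisfied.
E2 (Δl = 0,±2, l_i+l_f ≥ 2): satisfied.

E2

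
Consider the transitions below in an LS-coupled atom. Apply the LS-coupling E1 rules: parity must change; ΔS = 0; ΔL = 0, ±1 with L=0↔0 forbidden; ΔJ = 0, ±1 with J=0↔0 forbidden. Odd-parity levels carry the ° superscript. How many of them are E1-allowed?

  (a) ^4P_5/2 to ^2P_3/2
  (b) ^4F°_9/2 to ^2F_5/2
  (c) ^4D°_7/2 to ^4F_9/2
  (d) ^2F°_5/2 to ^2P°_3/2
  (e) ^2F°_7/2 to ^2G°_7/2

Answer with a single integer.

1

(a) forbidden (parity, ΔS fail)
(b) forbidden (ΔS, ΔJ fail)
(c) allowed
(d) forbidden (parity, ΔL fail)
(e) forbidden (parity fails)
Total allowed: 1 of 5.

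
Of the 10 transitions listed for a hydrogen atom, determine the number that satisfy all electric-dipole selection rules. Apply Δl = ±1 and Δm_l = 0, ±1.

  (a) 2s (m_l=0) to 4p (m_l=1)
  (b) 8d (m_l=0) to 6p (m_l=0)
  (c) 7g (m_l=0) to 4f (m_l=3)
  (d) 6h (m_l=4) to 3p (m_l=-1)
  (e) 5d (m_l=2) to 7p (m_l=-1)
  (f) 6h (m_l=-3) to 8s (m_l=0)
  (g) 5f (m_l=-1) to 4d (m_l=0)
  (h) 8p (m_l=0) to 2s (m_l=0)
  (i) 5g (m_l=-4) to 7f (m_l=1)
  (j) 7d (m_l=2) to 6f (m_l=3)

(a) allowed
(b) allowed
(c) forbidden — Δm_l = +3 (E1 requires Δm_l = 0, ±1)
(d) forbidden — Δl = -4 (E1 requires Δl = ±1); Δm_l = -5 (E1 requires Δm_l = 0, ±1)
(e) forbidden — Δm_l = -3 (E1 requires Δm_l = 0, ±1)
(f) forbidden — Δl = -5 (E1 requires Δl = ±1); Δm_l = +3 (E1 requires Δm_l = 0, ±1)
(g) allowed
(h) allowed
(i) forbidden — Δm_l = +5 (E1 requires Δm_l = 0, ±1)
(j) allowed
Total allowed: 5 of 10.

5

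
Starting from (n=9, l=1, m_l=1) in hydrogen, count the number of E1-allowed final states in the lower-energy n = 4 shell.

E1 requires Δl = ±1, so l_f ∈ {0, 2}; with 0 ≤ l_f ≤ n_f−1 = 3, the allowed l_f values are {0, 2}.
For l_f = 0: m_f ∈ {m_i−1, m_i, m_i+1} ∩ [−0, 0] = {0} → 1 state.
For l_f = 2: m_f ∈ {m_i−1, m_i, m_i+1} ∩ [−2, 2] = {0, 1, 2} → 3 states.
Total: 4.

4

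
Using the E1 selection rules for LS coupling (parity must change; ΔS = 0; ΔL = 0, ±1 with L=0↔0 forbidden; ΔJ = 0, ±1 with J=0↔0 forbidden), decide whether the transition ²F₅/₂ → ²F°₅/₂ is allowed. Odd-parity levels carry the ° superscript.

allowed

Parity must change: even → odd — satisfied.
ΔS = 0: S: 1/2 → 1/2 — satisfied.
ΔL = 0, ±1 (not L=0↔0): L: 3 → 3, ΔL = +0 — satisfied.
ΔJ = 0, ±1 (not J=0↔0): J: 5/2 → 5/2, ΔJ = +0 — satisfied.
All four E1 rules are satisfied.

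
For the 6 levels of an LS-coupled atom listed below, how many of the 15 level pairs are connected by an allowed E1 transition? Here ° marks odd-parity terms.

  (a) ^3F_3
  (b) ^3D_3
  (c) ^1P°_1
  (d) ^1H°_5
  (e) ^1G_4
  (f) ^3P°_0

1

(a)–(b): forbidden (parity).
(a)–(c): forbidden (ΔS, ΔL, ΔJ).
(a)–(d): forbidden (ΔS, ΔL, ΔJ).
(a)–(e): forbidden (parity, ΔS).
(a)–(f): forbidden (ΔL, ΔJ).
(b)–(c): forbidden (ΔS, ΔJ).
(b)–(d): forbidden (ΔS, ΔL, ΔJ).
(b)–(e): forbidden (parity, ΔS, ΔL).
(b)–(f): forbidden (ΔJ).
(c)–(d): forbidden (parity, ΔL, ΔJ).
(c)–(e): forbidden (ΔL, ΔJ).
(c)–(f): forbidden (parity, ΔS).
(d)–(e): allowed.
(d)–(f): forbidden (parity, ΔS, ΔL, ΔJ).
(e)–(f): forbidden (ΔS, ΔL, ΔJ).
Allowed pairs: 1 of 15.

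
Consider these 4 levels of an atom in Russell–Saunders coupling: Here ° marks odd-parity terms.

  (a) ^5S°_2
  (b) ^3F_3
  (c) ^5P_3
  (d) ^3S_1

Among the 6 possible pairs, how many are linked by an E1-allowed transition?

(a)–(b): forbidden (ΔS, ΔL).
(a)–(c): allowed.
(a)–(d): forbidden (ΔS, ΔL).
(b)–(c): forbidden (parity, ΔS, ΔL).
(b)–(d): forbidden (parity, ΔL, ΔJ).
(c)–(d): forbidden (parity, ΔS, ΔJ).
Allowed pairs: 1 of 6.

1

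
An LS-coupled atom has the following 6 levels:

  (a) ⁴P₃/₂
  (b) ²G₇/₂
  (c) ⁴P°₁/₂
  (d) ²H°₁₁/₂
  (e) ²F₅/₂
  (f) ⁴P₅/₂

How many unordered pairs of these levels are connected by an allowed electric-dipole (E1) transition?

1

(a)–(b): forbidden (parity, ΔS, ΔL, ΔJ).
(a)–(c): allowed.
(a)–(d): forbidden (ΔS, ΔL, ΔJ).
(a)–(e): forbidden (parity, ΔS, ΔL).
(a)–(f): forbidden (parity).
(b)–(c): forbidden (ΔS, ΔL, ΔJ).
(b)–(d): forbidden (ΔJ).
(b)–(e): forbidden (parity).
(b)–(f): forbidden (parity, ΔS, ΔL).
(c)–(d): forbidden (parity, ΔS, ΔL, ΔJ).
(c)–(e): forbidden (ΔS, ΔL, ΔJ).
(c)–(f): forbidden (ΔJ).
(d)–(e): forbidden (ΔL, ΔJ).
(d)–(f): forbidden (ΔS, ΔL, ΔJ).
(e)–(f): forbidden (parity, ΔS, ΔL).
Allowed pairs: 1 of 15.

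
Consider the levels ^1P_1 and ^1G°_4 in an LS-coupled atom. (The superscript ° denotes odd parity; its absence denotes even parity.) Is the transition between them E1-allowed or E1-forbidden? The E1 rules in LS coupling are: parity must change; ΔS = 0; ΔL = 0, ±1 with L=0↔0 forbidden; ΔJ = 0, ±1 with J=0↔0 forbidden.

forbidden

Parity must change: even → odd — passes.
ΔS = 0: S: 0 → 0 — passes.
ΔJ = 0, ±1 (not J=0↔0): J: 1 → 4, ΔJ = +3 — fails.
ΔL = 0, ±1 (not L=0↔0): L: 1 → 4, ΔL = +3 — fails.
Rule(s) violated: ΔL, ΔJ.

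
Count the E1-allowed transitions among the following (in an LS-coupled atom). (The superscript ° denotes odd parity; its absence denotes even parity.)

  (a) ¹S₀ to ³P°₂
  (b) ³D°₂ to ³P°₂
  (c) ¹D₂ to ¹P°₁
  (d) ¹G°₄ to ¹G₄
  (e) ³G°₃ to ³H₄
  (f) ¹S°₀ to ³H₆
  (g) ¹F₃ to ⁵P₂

3

(a) forbidden (ΔS, ΔJ fail)
(b) forbidden (parity fails)
(c) allowed
(d) allowed
(e) allowed
(f) forbidden (ΔS, ΔL, ΔJ fail)
(g) forbidden (parity, ΔS, ΔL fail)
Total allowed: 3 of 7.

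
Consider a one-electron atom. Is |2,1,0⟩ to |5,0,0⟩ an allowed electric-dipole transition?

allowed

Initial l = 1, final l = 0, so Δl = -1. E1 requires Δl = ±1: ✓.
Δm_l = 0 − (0) = +0. E1 requires Δm_l = 0, ±1: ✓.
All E1 selection rules are satisfied.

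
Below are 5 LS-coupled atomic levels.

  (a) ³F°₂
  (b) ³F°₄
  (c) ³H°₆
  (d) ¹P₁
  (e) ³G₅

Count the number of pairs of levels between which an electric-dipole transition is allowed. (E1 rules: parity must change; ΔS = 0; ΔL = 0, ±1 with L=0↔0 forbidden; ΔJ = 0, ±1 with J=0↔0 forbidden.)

2

(a)–(b): forbidden (parity, ΔJ).
(a)–(c): forbidden (parity, ΔL, ΔJ).
(a)–(d): forbidden (ΔS, ΔL).
(a)–(e): forbidden (ΔJ).
(b)–(c): forbidden (parity, ΔL, ΔJ).
(b)–(d): forbidden (ΔS, ΔL, ΔJ).
(b)–(e): allowed.
(c)–(d): forbidden (ΔS, ΔL, ΔJ).
(c)–(e): allowed.
(d)–(e): forbidden (parity, ΔS, ΔL, ΔJ).
Allowed pairs: 2 of 10.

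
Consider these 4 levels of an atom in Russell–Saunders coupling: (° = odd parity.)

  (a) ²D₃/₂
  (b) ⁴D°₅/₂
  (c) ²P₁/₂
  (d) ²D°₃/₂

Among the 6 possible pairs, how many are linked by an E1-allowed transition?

(a)–(b): forbidden (ΔS).
(a)–(c): forbidden (parity).
(a)–(d): allowed.
(b)–(c): forbidden (ΔS, ΔJ).
(b)–(d): forbidden (parity, ΔS).
(c)–(d): allowed.
Allowed pairs: 2 of 6.

2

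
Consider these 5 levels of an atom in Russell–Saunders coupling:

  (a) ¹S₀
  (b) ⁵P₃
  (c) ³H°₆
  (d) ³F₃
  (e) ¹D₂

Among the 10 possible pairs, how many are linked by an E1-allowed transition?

(a)–(b): forbidden (parity, ΔS, ΔJ).
(a)–(c): forbidden (ΔS, ΔL, ΔJ).
(a)–(d): forbidden (parity, ΔS, ΔL, ΔJ).
(a)–(e): forbidden (parity, ΔL, ΔJ).
(b)–(c): forbidden (ΔS, ΔL, ΔJ).
(b)–(d): forbidden (parity, ΔS, ΔL).
(b)–(e): forbidden (parity, ΔS).
(c)–(d): forbidden (ΔL, ΔJ).
(c)–(e): forbidden (ΔS, ΔL, ΔJ).
(d)–(e): forbidden (parity, ΔS).
Allowed pairs: 0 of 10.

0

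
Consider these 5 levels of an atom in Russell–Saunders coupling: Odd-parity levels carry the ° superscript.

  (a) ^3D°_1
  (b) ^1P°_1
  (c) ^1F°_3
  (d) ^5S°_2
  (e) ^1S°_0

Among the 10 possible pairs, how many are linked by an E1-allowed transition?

0

(a)–(b): forbidden (parity, ΔS).
(a)–(c): forbidden (parity, ΔS, ΔJ).
(a)–(d): forbidden (parity, ΔS, ΔL).
(a)–(e): forbidden (parity, ΔS, ΔL).
(b)–(c): forbidden (parity, ΔL, ΔJ).
(b)–(d): forbidden (parity, ΔS).
(b)–(e): forbidden (parity).
(c)–(d): forbidden (parity, ΔS, ΔL).
(c)–(e): forbidden (parity, ΔL, ΔJ).
(d)–(e): forbidden (parity, ΔS, ΔL, ΔJ).
Allowed pairs: 0 of 10.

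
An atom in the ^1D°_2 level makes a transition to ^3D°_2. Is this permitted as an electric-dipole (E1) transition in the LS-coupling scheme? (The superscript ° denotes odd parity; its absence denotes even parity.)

Reading off the term symbols: S 0→1, L 2→2, J 2→2, parity odd→odd.
ΔL = 0, ±1 (not L=0↔0): L: 2 → 2, ΔL = +0 — satisfied.
Parity must change: odd → odd — violated.
ΔS = 0: S: 0 → 1 — violated.
ΔJ = 0, ±1 (not J=0↔0): J: 2 → 2, ΔJ = +0 — satisfied.
Rule(s) violated: parity, ΔS.

forbidden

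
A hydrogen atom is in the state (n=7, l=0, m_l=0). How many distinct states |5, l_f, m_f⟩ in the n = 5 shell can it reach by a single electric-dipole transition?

3

E1 requires Δl = ±1, so l_f ∈ {-1, 1}; with 0 ≤ l_f ≤ n_f−1 = 4, the allowed l_f values are {1}.
For l_f = 1: m_f ∈ {m_i−1, m_i, m_i+1} ∩ [−1, 1] = {-1, 0, 1} → 3 states.
Total: 3.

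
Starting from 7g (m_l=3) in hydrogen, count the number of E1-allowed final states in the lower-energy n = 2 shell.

E1 requires l_f ∈ {3, 5}, but neither lies in [0, 1], so no final state is reachable.
Total: 0.

0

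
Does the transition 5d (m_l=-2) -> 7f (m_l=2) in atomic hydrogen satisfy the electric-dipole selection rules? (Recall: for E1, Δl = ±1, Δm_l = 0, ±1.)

Δl = 3 − 2 = +1; the E1 rule Δl = ±1 is ok.
m_l: -2 → 2 (Δm_l = +4). |Δm_l| ≤ 1 fails.
The transition is electric-dipole forbidden.

forbidden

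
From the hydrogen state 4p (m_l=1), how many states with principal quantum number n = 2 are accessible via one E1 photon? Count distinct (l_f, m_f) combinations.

E1 requires Δl = ±1, so l_f ∈ {0, 2}; with 0 ≤ l_f ≤ n_f−1 = 1, the allowed l_f values are {0}.
For l_f = 0: m_f ∈ {m_i−1, m_i, m_i+1} ∩ [−0, 0] = {0} → 1 state.
Total: 1.

1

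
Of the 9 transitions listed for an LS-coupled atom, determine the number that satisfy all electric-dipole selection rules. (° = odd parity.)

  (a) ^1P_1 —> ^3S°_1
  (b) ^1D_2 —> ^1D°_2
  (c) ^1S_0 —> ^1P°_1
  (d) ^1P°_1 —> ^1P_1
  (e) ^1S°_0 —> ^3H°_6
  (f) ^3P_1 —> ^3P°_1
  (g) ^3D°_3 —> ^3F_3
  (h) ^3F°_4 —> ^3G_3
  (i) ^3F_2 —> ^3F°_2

(a) forbidden (ΔS fails)
(b) allowed
(c) allowed
(d) allowed
(e) forbidden (parity, ΔS, ΔL, ΔJ fail)
(f) allowed
(g) allowed
(h) allowed
(i) allowed
Total allowed: 7 of 9.

7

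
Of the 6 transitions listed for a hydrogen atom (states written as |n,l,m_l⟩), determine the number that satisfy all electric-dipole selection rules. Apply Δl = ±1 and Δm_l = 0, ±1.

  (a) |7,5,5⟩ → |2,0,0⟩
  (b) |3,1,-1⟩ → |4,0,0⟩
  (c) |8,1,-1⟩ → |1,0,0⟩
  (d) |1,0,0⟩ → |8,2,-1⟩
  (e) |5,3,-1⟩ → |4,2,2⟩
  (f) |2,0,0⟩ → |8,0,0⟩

2

(a) forbidden — Δl = -5 (E1 requires Δl = ±1); Δm_l = -5 (E1 requires Δm_l = 0, ±1)
(b) allowed
(c) allowed
(d) forbidden — Δl = +2 (E1 requires Δl = ±1)
(e) forbidden — Δm_l = +3 (E1 requires Δm_l = 0, ±1)
(f) forbidden — Δl = +0 (E1 requires Δl = ±1)
Total allowed: 2 of 6.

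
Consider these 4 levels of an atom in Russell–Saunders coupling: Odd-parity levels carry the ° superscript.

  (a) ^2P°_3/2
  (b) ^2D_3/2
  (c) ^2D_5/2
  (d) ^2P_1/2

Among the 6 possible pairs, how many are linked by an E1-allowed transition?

3

(a)–(b): allowed.
(a)–(c): allowed.
(a)–(d): allowed.
(b)–(c): forbidden (parity).
(b)–(d): forbidden (parity).
(c)–(d): forbidden (parity, ΔJ).
Allowed pairs: 3 of 6.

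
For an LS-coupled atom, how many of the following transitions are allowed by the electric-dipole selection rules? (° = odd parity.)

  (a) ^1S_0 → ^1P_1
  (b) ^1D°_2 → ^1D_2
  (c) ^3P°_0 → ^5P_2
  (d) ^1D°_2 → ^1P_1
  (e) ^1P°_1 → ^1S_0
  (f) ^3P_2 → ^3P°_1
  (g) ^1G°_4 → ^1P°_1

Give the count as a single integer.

(a) forbidden (parity fails)
(b) allowed
(c) forbidden (ΔS, ΔJ fail)
(d) allowed
(e) allowed
(f) allowed
(g) forbidden (parity, ΔL, ΔJ fail)
Total allowed: 4 of 7.

4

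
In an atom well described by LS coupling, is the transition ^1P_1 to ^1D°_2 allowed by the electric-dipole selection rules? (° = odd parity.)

allowed

Reading off the term symbols: S 0→0, L 1→2, J 1→2, parity even→odd.
Parity must change: even → odd — ✓.
ΔS = 0: S: 0 → 0 — ✓.
ΔL = 0, ±1 (not L=0↔0): L: 1 → 2, ΔL = +1 — ✓.
ΔJ = 0, ±1 (not J=0↔0): J: 1 → 2, ΔJ = +1 — ✓.
All four E1 rules are satisfied.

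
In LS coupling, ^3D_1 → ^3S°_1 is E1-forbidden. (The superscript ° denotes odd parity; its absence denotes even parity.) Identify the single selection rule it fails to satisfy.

the ΔL = 0, ±1 rule

Initial level: S=1, L=2, J=1, parity even. Final level: S=1, L=0, J=1, parity odd.
Parity must change: even → odd — ✓.
ΔS = 0: S: 1 → 1 — ✓.
ΔL = 0, ±1 (not L=0↔0): L: 2 → 0, ΔL = -2 — ✗.
ΔJ = 0, ±1 (not J=0↔0): J: 1 → 1, ΔJ = +0 — ✓.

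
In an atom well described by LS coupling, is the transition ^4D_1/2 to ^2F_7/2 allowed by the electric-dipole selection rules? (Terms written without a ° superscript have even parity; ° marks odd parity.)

Parity must change: even → even — fails.
ΔS = 0: S: 3/2 → 1/2 — fails.
ΔL = 0, ±1 (not L=0↔0): L: 2 → 3, ΔL = +1 — passes.
ΔJ = 0, ±1 (not J=0↔0): J: 1/2 → 7/2, ΔJ = +3 — fails.
Rule(s) violated: parity, ΔS, ΔJ.

forbidden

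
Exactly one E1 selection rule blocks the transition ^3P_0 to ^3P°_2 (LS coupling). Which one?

Parity must change: even → odd — ok.
ΔS = 0: S: 1 → 1 — ok.
ΔL = 0, ±1 (not L=0↔0): L: 1 → 1, ΔL = +0 — ok.
ΔJ = 0, ±1 (not J=0↔0): J: 0 → 2, ΔJ = +2 — fails.

the ΔJ = 0, ±1 rule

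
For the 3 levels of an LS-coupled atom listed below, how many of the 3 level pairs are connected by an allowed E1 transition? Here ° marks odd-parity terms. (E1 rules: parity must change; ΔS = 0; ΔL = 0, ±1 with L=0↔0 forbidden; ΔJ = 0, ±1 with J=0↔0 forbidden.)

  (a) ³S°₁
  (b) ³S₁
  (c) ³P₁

1

(a)–(b): forbidden (ΔL).
(a)–(c): allowed.
(b)–(c): forbidden (parity).
Allowed pairs: 1 of 3.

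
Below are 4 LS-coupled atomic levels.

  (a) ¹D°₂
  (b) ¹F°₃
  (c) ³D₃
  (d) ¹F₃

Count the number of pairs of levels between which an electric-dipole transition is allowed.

2

(a)–(b): forbidden (parity).
(a)–(c): forbidden (ΔS).
(a)–(d): allowed.
(b)–(c): forbidden (ΔS).
(b)–(d): allowed.
(c)–(d): forbidden (parity, ΔS).
Allowed pairs: 2 of 6.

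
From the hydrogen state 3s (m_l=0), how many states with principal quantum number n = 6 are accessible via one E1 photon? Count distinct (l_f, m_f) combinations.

E1 requires Δl = ±1, so l_f ∈ {-1, 1}; with 0 ≤ l_f ≤ n_f−1 = 5, the allowed l_f values are {1}.
For l_f = 1: m_f ∈ {m_i−1, m_i, m_i+1} ∩ [−1, 1] = {-1, 0, 1} → 3 states.
Total: 3.

3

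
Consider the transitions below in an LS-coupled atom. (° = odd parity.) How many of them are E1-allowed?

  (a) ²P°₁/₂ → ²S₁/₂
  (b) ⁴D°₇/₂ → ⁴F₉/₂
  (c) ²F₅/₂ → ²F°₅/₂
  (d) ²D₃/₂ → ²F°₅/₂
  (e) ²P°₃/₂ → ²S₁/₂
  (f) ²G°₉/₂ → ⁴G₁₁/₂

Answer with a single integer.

(a) allowed
(b) allowed
(c) allowed
(d) allowed
(e) allowed
(f) forbidden (ΔS fails)
Total allowed: 5 of 6.

5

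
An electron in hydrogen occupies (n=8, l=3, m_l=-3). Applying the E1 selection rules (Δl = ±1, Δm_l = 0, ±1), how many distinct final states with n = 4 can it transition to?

1

E1 requires Δl = ±1, so l_f ∈ {2, 4}; with 0 ≤ l_f ≤ n_f−1 = 3, the allowed l_f values are {2}.
For l_f = 2: m_f ∈ {m_i−1, m_i, m_i+1} ∩ [−2, 2] = {-2} → 1 state.
Total: 1.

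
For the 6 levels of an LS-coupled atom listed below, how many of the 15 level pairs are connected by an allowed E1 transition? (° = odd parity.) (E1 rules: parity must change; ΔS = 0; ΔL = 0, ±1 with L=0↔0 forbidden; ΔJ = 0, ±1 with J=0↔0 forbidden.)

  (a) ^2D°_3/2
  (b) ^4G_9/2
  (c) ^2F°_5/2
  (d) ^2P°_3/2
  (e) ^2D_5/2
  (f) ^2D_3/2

(a)–(b): forbidden (ΔS, ΔL, ΔJ).
(a)–(c): forbidden (parity).
(a)–(d): forbidden (parity).
(a)–(e): allowed.
(a)–(f): allowed.
(b)–(c): forbidden (ΔS, ΔJ).
(b)–(d): forbidden (ΔS, ΔL, ΔJ).
(b)–(e): forbidden (parity, ΔS, ΔL, ΔJ).
(b)–(f): forbidden (parity, ΔS, ΔL, ΔJ).
(c)–(d): forbidden (parity, ΔL).
(c)–(e): allowed.
(c)–(f): allowed.
(d)–(e): allowed.
(d)–(f): allowed.
(e)–(f): forbidden (parity).
Allowed pairs: 6 of 15.

6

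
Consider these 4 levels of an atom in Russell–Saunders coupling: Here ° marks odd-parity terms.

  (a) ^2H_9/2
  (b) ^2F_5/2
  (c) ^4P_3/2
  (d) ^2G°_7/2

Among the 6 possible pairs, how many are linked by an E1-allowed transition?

2

(a)–(b): forbidden (parity, ΔL, ΔJ).
(a)–(c): forbidden (parity, ΔS, ΔL, ΔJ).
(a)–(d): allowed.
(b)–(c): forbidden (parity, ΔS, ΔL).
(b)–(d): allowed.
(c)–(d): forbidden (ΔS, ΔL, ΔJ).
Allowed pairs: 2 of 6.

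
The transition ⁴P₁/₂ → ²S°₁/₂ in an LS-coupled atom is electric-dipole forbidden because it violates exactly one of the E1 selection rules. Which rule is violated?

Reading off the term symbols: S 3/2→1/2, L 1→0, J 1/2→1/2, parity even→odd.
ΔJ = 0, ±1 (not J=0↔0): J: 1/2 → 1/2, ΔJ = +0 — ✓.
Parity must change: even → odd — ✓.
ΔL = 0, ±1 (not L=0↔0): L: 1 → 0, ΔL = -1 — ✓.
ΔS = 0: S: 3/2 → 1/2 — ✗.

the ΔS = 0 rule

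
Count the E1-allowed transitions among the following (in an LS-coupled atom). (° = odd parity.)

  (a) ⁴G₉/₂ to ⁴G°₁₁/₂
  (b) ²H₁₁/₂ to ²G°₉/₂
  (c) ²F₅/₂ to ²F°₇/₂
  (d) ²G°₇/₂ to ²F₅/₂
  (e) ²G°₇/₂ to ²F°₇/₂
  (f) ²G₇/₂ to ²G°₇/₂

5

(a) allowed
(b) allowed
(c) allowed
(d) allowed
(e) forbidden (parity fails)
(f) allowed
Total allowed: 5 of 6.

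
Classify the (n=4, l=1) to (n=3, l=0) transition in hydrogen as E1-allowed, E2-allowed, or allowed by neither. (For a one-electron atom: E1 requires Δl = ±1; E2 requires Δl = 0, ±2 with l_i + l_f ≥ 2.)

Δl = 0 − 1 = -1; l_i + l_f = 1.
E1 (Δl = ±1): satisfied.
E2 (Δl = 0,±2, l_i+l_f ≥ 2): not satisfied.

E1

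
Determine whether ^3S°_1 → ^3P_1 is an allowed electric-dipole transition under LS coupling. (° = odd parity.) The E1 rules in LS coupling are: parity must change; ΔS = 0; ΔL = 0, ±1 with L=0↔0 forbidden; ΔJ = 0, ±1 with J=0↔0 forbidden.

ΔL = 0, ±1 (not L=0↔0): L: 0 → 1, ΔL = +1 — ✓.
Parity must change: odd → even — ✓.
ΔS = 0: S: 1 → 1 — ✓.
ΔJ = 0, ±1 (not J=0↔0): J: 1 → 1, ΔJ = +0 — ✓.
All four E1 rules are satisfied.

allowed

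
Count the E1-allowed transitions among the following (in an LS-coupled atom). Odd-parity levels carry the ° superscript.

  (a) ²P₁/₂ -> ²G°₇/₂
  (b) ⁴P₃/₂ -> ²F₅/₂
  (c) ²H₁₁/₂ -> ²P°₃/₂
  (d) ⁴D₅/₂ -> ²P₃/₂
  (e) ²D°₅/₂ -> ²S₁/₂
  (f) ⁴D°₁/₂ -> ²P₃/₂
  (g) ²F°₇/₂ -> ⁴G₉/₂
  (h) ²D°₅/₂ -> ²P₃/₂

(a) forbidden (ΔL, ΔJ fail)
(b) forbidden (parity, ΔS, ΔL fail)
(c) forbidden (ΔL, ΔJ fail)
(d) forbidden (parity, ΔS fail)
(e) forbidden (ΔL, ΔJ fail)
(f) forbidden (ΔS fails)
(g) forbidden (ΔS fails)
(h) allowed
Total allowed: 1 of 8.

1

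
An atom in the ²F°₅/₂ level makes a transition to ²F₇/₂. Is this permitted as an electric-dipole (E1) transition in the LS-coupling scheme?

allowed

Initial level: S=1/2, L=3, J=5/2, parity odd. Final level: S=1/2, L=3, J=7/2, parity even.
Parity must change: odd → even — satisfied.
ΔS = 0: S: 1/2 → 1/2 — satisfied.
ΔL = 0, ±1 (not L=0↔0): L: 3 → 3, ΔL = +0 — satisfied.
ΔJ = 0, ±1 (not J=0↔0): J: 5/2 → 7/2, ΔJ = +1 — satisfied.
All four E1 rules are satisfied.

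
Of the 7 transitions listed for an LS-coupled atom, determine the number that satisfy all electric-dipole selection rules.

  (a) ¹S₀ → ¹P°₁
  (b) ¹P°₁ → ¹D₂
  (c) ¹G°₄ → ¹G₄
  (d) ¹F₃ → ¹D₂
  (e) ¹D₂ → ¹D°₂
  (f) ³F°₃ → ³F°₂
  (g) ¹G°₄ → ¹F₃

(a) allowed
(b) allowed
(c) allowed
(d) forbidden (parity fails)
(e) allowed
(f) forbidden (parity fails)
(g) allowed
Total allowed: 5 of 7.

5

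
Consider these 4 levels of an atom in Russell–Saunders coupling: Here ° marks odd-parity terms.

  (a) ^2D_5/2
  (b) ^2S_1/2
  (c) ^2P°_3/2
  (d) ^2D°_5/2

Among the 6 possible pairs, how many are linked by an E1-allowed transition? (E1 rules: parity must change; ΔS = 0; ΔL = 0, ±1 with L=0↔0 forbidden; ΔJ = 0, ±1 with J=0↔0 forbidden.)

3

(a)–(b): forbidden (parity, ΔL, ΔJ).
(a)–(c): allowed.
(a)–(d): allowed.
(b)–(c): allowed.
(b)–(d): forbidden (ΔL, ΔJ).
(c)–(d): forbidden (parity).
Allowed pairs: 3 of 6.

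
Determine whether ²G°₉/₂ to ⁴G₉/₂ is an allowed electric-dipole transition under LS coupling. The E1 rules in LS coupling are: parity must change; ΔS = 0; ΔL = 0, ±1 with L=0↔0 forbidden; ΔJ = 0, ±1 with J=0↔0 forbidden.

Parity must change: odd → even — ok.
ΔS = 0: S: 1/2 → 3/2 — fails.
ΔL = 0, ±1 (not L=0↔0): L: 4 → 4, ΔL = +0 — ok.
ΔJ = 0, ±1 (not J=0↔0): J: 9/2 → 9/2, ΔJ = +0 — ok.
Rule(s) violated: ΔS.

forbidden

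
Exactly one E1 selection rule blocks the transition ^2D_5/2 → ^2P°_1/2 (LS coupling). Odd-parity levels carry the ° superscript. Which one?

Reading off the term symbols: S 1/2→1/2, L 2→1, J 5/2→1/2, parity even→odd.
Parity must change: even → odd — ok.
ΔS = 0: S: 1/2 → 1/2 — ok.
ΔL = 0, ±1 (not L=0↔0): L: 2 → 1, ΔL = -1 — ok.
ΔJ = 0, ±1 (not J=0↔0): J: 5/2 → 1/2, ΔJ = -2 — fails.

the ΔJ = 0, ±1 rule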